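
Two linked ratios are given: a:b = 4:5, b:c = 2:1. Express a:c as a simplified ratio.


Given a:b = 4:5 and b:c = 2:1
Make b consistent. Multiply first ratio by 2: a:b = 8:10
Multiply second ratio by 5: b:c = 10:5
Now b = 10 in both, so a:b:c = 8:10:5
Therefore a:c = 8:5
Simplify by GCD: a:c = 8:5

8:5


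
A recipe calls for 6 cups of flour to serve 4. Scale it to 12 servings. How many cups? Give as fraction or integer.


Original: 6 cups for 4 servings
Target servings = 12
Scaling factor = 12/4
New amount = 6 * 12/4
= 72/4
= 18 cups

18


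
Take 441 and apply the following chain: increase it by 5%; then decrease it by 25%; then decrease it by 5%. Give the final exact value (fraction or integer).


Start with 441.
Step 1: Increase by 5%: 441 * 105/100 = 9261/20
Step 2: Decrease by 25%: 9261/20 * 75/100 = 27783/80
Step 3: Decrease by 5%: 27783/80 * 95/100 = 527877/1600
Final result = 527877/1600

527877/1600


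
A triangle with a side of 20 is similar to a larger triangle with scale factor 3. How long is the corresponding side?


Similar triangles have proportional sides
Scale factor = 3
Smaller side = 20
Corresponding larger side = 20 * 3
= 60

60


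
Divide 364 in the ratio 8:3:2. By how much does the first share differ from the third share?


Total parts = 8 + 3 + 2 = 13
Value per part = 364 / 13 = 28
Shares: 8*28=224, 3*28=84, 2*28=56
First share = 224, third share = 56
Difference = |224 - 56| = 168

168


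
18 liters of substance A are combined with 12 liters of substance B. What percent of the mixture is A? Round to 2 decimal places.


Volume of A = 18 L
Volume of B = 12 L
Total volume = 18 + 12 = 30 L
Percentage of A = (18/30) * 100
= 60.00%

60.00


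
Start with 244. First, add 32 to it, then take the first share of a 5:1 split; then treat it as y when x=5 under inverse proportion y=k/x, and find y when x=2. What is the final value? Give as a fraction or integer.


Start with 244.
Step 1: Add 32: 244+32=276; split 5:1 first = 276*5/6 = 230
Step 2: Inverse prop: k = (230)*5; new y = k/2 = 230*5/2 = 575
Final result = 575

575


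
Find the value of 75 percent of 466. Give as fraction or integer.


Compute 75% of 466
Convert percentage: 75% = 75/100
Multiply: 466 * 75/100
= 34950/100
= 699/2

699/2


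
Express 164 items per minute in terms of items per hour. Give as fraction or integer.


Converting from per minute to per hour
Rate = 164 items per minute
Multiply by 60: 164 * 60
= 9840 items per hour

9840


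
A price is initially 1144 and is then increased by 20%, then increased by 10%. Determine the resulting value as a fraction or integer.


Start: 1144
Step 1: increase by 20% => multiply by 120/100
  1144 * 120/100 = 6864/5
Step 2: increase by 10% => multiply by 110/100
  6864/5 * 110/100 = 37752/25
Final value = 37752/25

37752/25


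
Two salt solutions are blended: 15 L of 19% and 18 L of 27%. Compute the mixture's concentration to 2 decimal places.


Solute in mixture 1 = 19% of 15 L = 15*19/100 = 57/20 L
Solute in mixture 2 = 27% of 18 L = 18*27/100 = 243/50 L
Total solute = 57/20 + 243/50 = 771/100 L
Total volume = 15 + 18 = 33 L
Final concentration = 771/100/33 * 100 = 23.36%

23.36


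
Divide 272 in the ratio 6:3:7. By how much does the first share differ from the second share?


Total parts = 6 + 3 + 7 = 16
Value per part = 272 / 16 = 17
Shares: 6*17=102, 3*17=51, 7*17=119
First share = 102, second share = 51
Difference = |102 - 51| = 51

51


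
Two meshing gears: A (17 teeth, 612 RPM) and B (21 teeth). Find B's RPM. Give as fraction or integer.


Gear ratio: teeth_A * RPM_A = teeth_B * RPM_B
17 * 612 = 21 * RPM_B
10404 = 21 * RPM_B
RPM_B = 10404 / 21
RPM_B = 3468/7

3468/7


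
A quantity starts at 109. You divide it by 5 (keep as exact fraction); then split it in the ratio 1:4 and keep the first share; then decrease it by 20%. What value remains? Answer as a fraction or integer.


Start with 109.
Step 1: Divide by 5: 109 / 5 = 109/5
Step 2: Split 1:4, first share = 109/5 * 1/5 = 109/25
Step 3: Decrease by 20%: 109/25 * 80/100 = 436/125
Final result = 436/125

436/125


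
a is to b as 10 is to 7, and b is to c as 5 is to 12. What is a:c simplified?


Given a:b = 10:7 and b:c = 5:12
Make b consistent. Multiply first ratio by 5: a:b = 50:35
Multiply second ratio by 7: b:c = 35:84
Now b = 35 in both, so a:b:c = 50:35:84
Therefore a:c = 50:84
Simplify by GCD: a:c = 25:42

25:42


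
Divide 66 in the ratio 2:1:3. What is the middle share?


Ratio = 2:1:3
Total parts = 2 + 1 + 3 = 6
Value per part = 66 / 6 = 11
First share = 2 * 11 = 22
Middle share = 1 * 11 = 11
Third share = 3 * 11 = 33

11


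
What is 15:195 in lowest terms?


Find GCD(15, 195)
GCD = 15
Divide both by 15: 15/15 = 1, 195/15 = 13
Simplified ratio = 1:13

1:13


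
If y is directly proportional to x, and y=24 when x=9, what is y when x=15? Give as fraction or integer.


Direct proportion: y = kx
Find k: k = 24/9 = 8/3
Compute y at x=15: y = 8/3 * 15
y = 40

40


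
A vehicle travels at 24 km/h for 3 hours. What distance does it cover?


Using distance = speed * time
Speed = 24 km/h
Time = 3 hours
Distance = 24 * 3
= 72 km

72


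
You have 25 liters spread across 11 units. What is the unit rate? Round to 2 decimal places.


Total liters = 25
Number of units = 11
Unit rate = 25 / 11
= 2.27 liters per unit

2.27


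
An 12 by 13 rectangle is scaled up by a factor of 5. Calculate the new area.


Original dimensions: 12 x 13
Enlargement factor = 5
New width = 12 * 5 = 60
New height = 13 * 5 = 65
New area = 60 * 65 = 3900

3900


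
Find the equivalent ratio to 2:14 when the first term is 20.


Original ratio: 2:14
First term target: 20
Scale factor = 20 / 2 = 10
Multiply second term: 14 * 10 = 140
Equivalent ratio = 20:140

20:140


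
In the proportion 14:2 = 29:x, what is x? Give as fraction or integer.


Setting up: 14/2 = 29/x
Cross multiply: 14 * x = 2 * 29
14x = 58
x = 58/14
x = 29/7

29/7


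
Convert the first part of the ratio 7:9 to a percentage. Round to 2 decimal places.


Total parts = 7 + 9 = 16
First part fraction = 7/16
Percentage = (7/16) * 100
= 0.4375 * 100
= 43.75%

43.75


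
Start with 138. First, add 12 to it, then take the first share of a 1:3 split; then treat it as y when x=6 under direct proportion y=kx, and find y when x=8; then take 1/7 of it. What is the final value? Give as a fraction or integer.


Start with 138.
Step 1: Add 12: 138+12=150; split 1:3 first = 150*1/4 = 75/2
Step 2: Direct prop: k = (75/2)/6; new y = k*8 = 75/2*8/6 = 50
Step 3: Take 1/7: 50 * 1/7 = 50/7
Final result = 50/7

50/7


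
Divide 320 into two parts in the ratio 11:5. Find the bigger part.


Total parts = 11 + 5 = 16
Value per part = 320 / 16 = 20
First share = 11 * 20 = 220
Second share = 5 * 20 = 100
Larger share = 220

220


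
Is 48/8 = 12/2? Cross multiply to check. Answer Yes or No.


Cross multiply to check 48/8 = 12/2
Left cross product: 48 * 2 = 96
Right cross product: 8 * 12 = 96
96 = 96
Equal, so proportions match => Yes

Yes


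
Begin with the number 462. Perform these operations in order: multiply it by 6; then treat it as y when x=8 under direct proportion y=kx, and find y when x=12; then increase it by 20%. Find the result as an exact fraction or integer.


Start with 462.
Step 1: Multiply by 6: 462 * 6 = 2772
Step 2: Direct prop: k = (2772)/8; new y = k*12 = 2772*12/8 = 4158
Step 3: Increase by 20%: 4158 * 120/100 = 24948/5
Final result = 24948/5

24948/5


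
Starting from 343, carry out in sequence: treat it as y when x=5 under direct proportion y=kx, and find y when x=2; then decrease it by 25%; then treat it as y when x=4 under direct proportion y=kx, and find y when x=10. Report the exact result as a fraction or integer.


Start with 343.
Step 1: Direct prop: k = (343)/5; new y = k*2 = 343*2/5 = 686/5
Step 2: Decrease by 25%: 686/5 * 75/100 = 1029/10
Step 3: Direct prop: k = (1029/10)/4; new y = k*10 = 1029/10*10/4 = 1029/4
Final result = 1029/4

1029/4


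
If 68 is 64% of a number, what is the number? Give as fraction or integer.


Given: 68 is 64% of the whole
Set up: 68 = 64/100 * whole
whole = 68 * 100 / 64
whole = 6800 / 64
whole = 425/4

425/4


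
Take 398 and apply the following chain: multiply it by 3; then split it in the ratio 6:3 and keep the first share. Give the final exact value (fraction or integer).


Start with 398.
Step 1: Multiply by 3: 398 * 3 = 1194
Step 2: Split 6:3, first share = 1194 * 6/9 = 796
Final result = 796

796


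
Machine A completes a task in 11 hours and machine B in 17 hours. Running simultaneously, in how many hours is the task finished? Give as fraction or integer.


Rate of A = 1/11 job per hour
Rate of B = 1/17 job per hour
Combined rate = 1/11 + 1/17
Find common denominator: (17 + 11)/(11*17) = 28/187
Combined rate = 28/187 job per hour
Time together = 1 / (28/187) = 187/28 hours

187/28


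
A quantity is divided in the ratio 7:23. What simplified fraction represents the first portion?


Total parts = 7 + 23 = 30
First part fraction = 7/30
Simplify: 7/30 = 7/30

7/30


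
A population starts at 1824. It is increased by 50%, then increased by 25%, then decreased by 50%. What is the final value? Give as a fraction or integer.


Start: 1824
Step 1: increase by 50% => multiply by 150/100
  1824 * 150/100 = 2736
Step 2: increase by 25% => multiply by 125/100
  2736 * 125/100 = 3420
Step 3: decrease by 50% => multiply by 50/100
  3420 * 50/100 = 1710
Final value = 1710

1710


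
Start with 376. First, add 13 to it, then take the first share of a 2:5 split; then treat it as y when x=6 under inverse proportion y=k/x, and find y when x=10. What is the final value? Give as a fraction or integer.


Start with 376.
Step 1: Add 13: 376+13=389; split 2:5 first = 389*2/7 = 778/7
Step 2: Inverse prop: k = (778/7)*6; new y = k/10 = 778/7*6/10 = 2334/35
Final result = 2334/35

2334/35


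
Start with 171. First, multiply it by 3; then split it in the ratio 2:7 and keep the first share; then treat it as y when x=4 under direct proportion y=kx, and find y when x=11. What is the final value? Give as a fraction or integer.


Start with 171.
Step 1: Multiply by 3: 171 * 3 = 513
Step 2: Split 2:7, first share = 513 * 2/9 = 114
Step 3: Direct prop: k = (114)/4; new y = k*11 = 114*11/4 = 627/2
Final result = 627/2

627/2


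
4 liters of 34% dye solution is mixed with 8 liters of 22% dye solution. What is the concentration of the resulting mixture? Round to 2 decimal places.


Solute in mixture 1 = 34% of 4 L = 4*34/100 = 34/25 L
Solute in mixture 2 = 22% of 8 L = 8*22/100 = 44/25 L
Total solute = 34/25 + 44/25 = 78/25 L
Total volume = 4 + 8 = 12 L
Final concentration = 78/25/12 * 100 = 26.00%

26.00


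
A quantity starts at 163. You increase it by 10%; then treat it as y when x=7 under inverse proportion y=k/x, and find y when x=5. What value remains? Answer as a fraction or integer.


Start with 163.
Step 1: Increase by 10%: 163 * 110/100 = 1793/10
Step 2: Inverse prop: k = (1793/10)*7; new y = k/5 = 1793/10*7/5 = 12551/50
Final result = 12551/50

12551/50


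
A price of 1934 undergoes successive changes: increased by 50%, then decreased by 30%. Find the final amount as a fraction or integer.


Start: 1934
Step 1: increase by 50% => multiply by 150/100
  1934 * 150/100 = 2901
Step 2: decrease by 30% => multiply by 70/100
  2901 * 70/100 = 20307/10
Final value = 20307/10

20307/10


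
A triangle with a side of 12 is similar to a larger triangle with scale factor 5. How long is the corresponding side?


Similar triangles have proportional sides
Scale factor = 5
Smaller side = 12
Corresponding larger side = 12 * 5
= 60

60


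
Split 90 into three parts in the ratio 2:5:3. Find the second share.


Ratio = 2:5:3
Total parts = 2 + 5 + 3 = 10
Value per part = 90 / 10 = 9
First share = 2 * 9 = 18
Middle share = 5 * 9 = 45
Third share = 3 * 9 = 27

45


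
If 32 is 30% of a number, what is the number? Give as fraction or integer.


Given: 32 is 30% of the whole
Set up: 32 = 30/100 * whole
whole = 32 * 100 / 30
whole = 3200 / 30
whole = 320/3

320/3


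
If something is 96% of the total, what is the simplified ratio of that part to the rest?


Part = 96%, Remainder = 4%
Ratio = 96:4
GCD(96, 4) = 4
Simplify: 24:1 = 24:1

24:1


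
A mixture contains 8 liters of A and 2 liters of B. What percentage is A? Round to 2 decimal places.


Volume of A = 8 L
Volume of B = 2 L
Total volume = 8 + 2 = 10 L
Percentage of A = (8/10) * 100
= 80.00%

80.00


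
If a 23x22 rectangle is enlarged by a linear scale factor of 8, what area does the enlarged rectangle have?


Original dimensions: 23 x 22
Enlargement factor = 8
New width = 23 * 8 = 184
New height = 22 * 8 = 176
New area = 184 * 176 = 32384

32384


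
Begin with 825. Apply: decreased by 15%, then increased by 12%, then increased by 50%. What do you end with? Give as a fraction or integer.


Start: 825
Step 1: decrease by 15% => multiply by 85/100
  825 * 85/100 = 2805/4
Step 2: increase by 12% => multiply by 112/100
  2805/4 * 112/100 = 3927/5
Step 3: increase by 50% => multiply by 150/100
  3927/5 * 150/100 = 11781/10
Final value = 11781/10

11781/10


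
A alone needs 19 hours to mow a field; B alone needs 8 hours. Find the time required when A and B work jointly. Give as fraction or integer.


Rate of A = 1/19 job per hour
Rate of B = 1/8 job per hour
Combined rate = 1/19 + 1/8
Find common denominator: (8 + 19)/(19*8) = 27/152
Combined rate = 27/152 job per hour
Time together = 1 / (27/152) = 152/27 hours

152/27


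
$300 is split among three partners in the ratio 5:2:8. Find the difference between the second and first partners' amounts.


Total parts = 5 + 2 + 8 = 15
Value per part = 300 / 15 = 20
Shares: 5*20=100, 2*20=40, 8*20=160
Second share = 40, first share = 100
Difference = |40 - 100| = 60

60


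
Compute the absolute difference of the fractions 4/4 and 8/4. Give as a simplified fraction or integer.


Simplify: 4/4 = 1 and 8/4 = 2
Find common denominator: LCD = 1
Convert: 1/1 and 2/1
Difference = |1 - 2|/1 = 1/1
Simplified = 1

1


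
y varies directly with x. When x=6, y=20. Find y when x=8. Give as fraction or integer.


Direct proportion: y = kx
Find k: k = 20/6 = 10/3
Compute y at x=8: y = 10/3 * 8
y = 80/3

80/3


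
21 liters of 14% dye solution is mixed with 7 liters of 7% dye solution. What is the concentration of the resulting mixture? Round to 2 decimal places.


Solute in mixture 1 = 14% of 21 L = 21*14/100 = 147/50 L
Solute in mixture 2 = 7% of 7 L = 7*7/100 = 49/100 L
Total solute = 147/50 + 49/100 = 343/100 L
Total volume = 21 + 7 = 28 L
Final concentration = 343/100/28 * 100 = 12.25%

12.25


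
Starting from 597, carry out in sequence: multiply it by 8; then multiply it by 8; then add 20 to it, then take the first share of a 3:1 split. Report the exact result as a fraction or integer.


Start with 597.
Step 1: Multiply by 8: 597 * 8 = 4776
Step 2: Multiply by 8: 4776 * 8 = 38208
Step 3: Add 20: 38208+20=38228; split 3:1 first = 38228*3/4 = 28671
Final result = 28671

28671


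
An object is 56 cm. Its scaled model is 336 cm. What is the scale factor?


Original length = 56 cm
Scaled length = 336 cm
Scale factor = 336 / 56
= 6

6


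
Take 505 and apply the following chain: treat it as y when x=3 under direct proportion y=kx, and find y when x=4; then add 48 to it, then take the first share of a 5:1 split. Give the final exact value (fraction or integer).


Start with 505.
Step 1: Direct prop: k = (505)/3; new y = k*4 = 505*4/3 = 2020/3
Step 2: Add 48: 2020/3+48=2164/3; split 5:1 first = 2164/3*5/6 = 5410/9
Final result = 5410/9

5410/9


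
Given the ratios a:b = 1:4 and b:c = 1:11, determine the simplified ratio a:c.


Given a:b = 1:4 and b:c = 1:11
Make b consistent. Multiply first ratio by 1: a:b = 1:4
Multiply second ratio by 4: b:c = 4:44
Now b = 4 in both, so a:b:c = 1:4:44
Therefore a:c = 1:44
Simplify by GCD: a:c = 1:44

1:44


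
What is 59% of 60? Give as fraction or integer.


Compute 59% of 60
Convert percentage: 59% = 59/100
Multiply: 60 * 59/100
= 3540/100
= 177/5

177/5


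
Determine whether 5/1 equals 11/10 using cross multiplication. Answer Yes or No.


Cross multiply to check 5/1 = 11/10
Left cross product: 5 * 10 = 50
Right cross product: 1 * 11 = 11
50 != 11
Not equal, so proportions differ => No

No


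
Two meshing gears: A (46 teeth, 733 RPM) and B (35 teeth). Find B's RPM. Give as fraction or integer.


Gear ratio: teeth_A * RPM_A = teeth_B * RPM_B
46 * 733 = 35 * RPM_B
33718 = 35 * RPM_B
RPM_B = 33718 / 35
RPM_B = 33718/35

33718/35


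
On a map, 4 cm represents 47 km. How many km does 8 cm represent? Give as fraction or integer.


Map scale: 4 cm = 47 km
Measured distance on map = 8 cm
Set up proportion: 8 * 47 / 4
= 376 / 4
= 94 km

94


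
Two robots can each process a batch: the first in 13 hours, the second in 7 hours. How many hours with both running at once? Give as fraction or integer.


Rate of A = 1/13 job per hour
Rate of B = 1/7 job per hour
Combined rate = 1/13 + 1/7
Find common denominator: (7 + 13)/(13*7) = 20/91
Combined rate = 20/91 job per hour
Time together = 1 / (20/91) = 91/20 hours

91/20


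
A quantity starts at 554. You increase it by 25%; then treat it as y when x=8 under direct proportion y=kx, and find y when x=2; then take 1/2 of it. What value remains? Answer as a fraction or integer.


Start with 554.
Step 1: Increase by 25%: 554 * 125/100 = 1385/2
Step 2: Direct prop: k = (1385/2)/8; new y = k*2 = 1385/2*2/8 = 1385/8
Step 3: Take 1/2: 1385/8 * 1/2 = 1385/16
Final result = 1385/16

1385/16


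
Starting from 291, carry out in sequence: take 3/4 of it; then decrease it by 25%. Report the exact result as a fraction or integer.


Start with 291.
Step 1: Take 3/4: 291 * 3/4 = 873/4
Step 2: Decrease by 25%: 873/4 * 75/100 = 2619/16
Final result = 2619/16

2619/16


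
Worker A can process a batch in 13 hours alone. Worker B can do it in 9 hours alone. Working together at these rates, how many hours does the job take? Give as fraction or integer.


Rate of A = 1/13 job per hour
Rate of B = 1/9 job per hour
Combined rate = 1/13 + 1/9
Find common denominator: (9 + 13)/(13*9) = 22/117
Combined rate = 22/117 job per hour
Time together = 1 / (22/117) = 117/22 hours

117/22


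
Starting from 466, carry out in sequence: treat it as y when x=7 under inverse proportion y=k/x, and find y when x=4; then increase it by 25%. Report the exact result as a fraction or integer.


Start with 466.
Step 1: Inverse prop: k = (466)*7; new y = k/4 = 466*7/4 = 1631/2
Step 2: Increase by 25%: 1631/2 * 125/100 = 8155/8
Final result = 8155/8

8155/8


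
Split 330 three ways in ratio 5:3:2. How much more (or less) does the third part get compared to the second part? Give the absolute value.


Total parts = 5 + 3 + 2 = 10
Value per part = 330 / 10 = 33
Shares: 5*33=165, 3*33=99, 2*33=66
Third share = 66, second share = 99
Difference = |66 - 99| = 33

33


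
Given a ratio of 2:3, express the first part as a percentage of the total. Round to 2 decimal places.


Total parts = 2 + 3 = 5
First part fraction = 2/5
Percentage = (2/5) * 100
= 0.4 * 100
= 40.00%

40.00


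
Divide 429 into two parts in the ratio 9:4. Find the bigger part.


Total parts = 9 + 4 = 13
Value per part = 429 / 13 = 33
First share = 9 * 33 = 297
Second share = 4 * 33 = 132
Larger share = 297

297


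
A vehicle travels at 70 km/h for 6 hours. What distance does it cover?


Using distance = speed * time
Speed = 70 km/h
Time = 6 hours
Distance = 70 * 6
= 420 km

420


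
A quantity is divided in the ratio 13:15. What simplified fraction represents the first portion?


Total parts = 13 + 15 = 28
First part fraction = 13/28
Simplify: 13/28 = 13/28

13/28


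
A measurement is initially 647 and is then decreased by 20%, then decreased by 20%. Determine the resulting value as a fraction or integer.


Start: 647
Step 1: decrease by 20% => multiply by 80/100
  647 * 80/100 = 2588/5
Step 2: decrease by 20% => multiply by 80/100
  2588/5 * 80/100 = 10352/25
Final value = 10352/25

10352/25


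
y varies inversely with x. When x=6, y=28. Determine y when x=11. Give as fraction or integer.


Inverse proportion: y = k/x
Find k: k = 6 * 28 = 168
Compute y at x=11: y = 168/11
y = 168/11

168/11


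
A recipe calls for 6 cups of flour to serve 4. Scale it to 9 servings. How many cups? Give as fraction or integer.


Original: 6 cups for 4 servings
Target servings = 9
Scaling factor = 9/4
New amount = 6 * 9/4
= 54/4
= 27/2 cups

27/2


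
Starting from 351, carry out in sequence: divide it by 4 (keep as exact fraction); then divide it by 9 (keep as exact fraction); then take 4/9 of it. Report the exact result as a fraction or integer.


Start with 351.
Step 1: Divide by 4: 351 / 4 = 351/4
Step 2: Divide by 9: 351/4 / 9 = 39/4
Step 3: Take 4/9: 39/4 * 4/9 = 13/3
Final result = 13/3

13/3


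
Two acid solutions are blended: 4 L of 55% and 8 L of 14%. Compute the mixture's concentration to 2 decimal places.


Solute in mixture 1 = 55% of 4 L = 4*55/100 = 11/5 L
Solute in mixture 2 = 14% of 8 L = 8*14/100 = 28/25 L
Total solute = 11/5 + 28/25 = 83/25 L
Total volume = 4 + 8 = 12 L
Final concentration = 83/25/12 * 100 = 27.67%

27.67


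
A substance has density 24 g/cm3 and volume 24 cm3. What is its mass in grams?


Using mass = density * volume
Density = 24 g/cm3
Volume = 24 cm3
Mass = 24 * 24
= 576 g

576


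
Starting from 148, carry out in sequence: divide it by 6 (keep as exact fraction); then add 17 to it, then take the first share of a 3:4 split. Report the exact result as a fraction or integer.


Start with 148.
Step 1: Divide by 6: 148 / 6 = 74/3
Step 2: Add 17: 74/3+17=125/3; split 3:4 first = 125/3*3/7 = 125/7
Final result = 125/7

125/7


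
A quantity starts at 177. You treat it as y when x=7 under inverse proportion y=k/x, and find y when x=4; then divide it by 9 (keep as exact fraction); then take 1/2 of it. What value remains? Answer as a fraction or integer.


Start with 177.
Step 1: Inverse prop: k = (177)*7; new y = k/4 = 177*7/4 = 1239/4
Step 2: Divide by 9: 1239/4 / 9 = 413/12
Step 3: Take 1/2: 413/12 * 1/2 = 413/24
Final result = 413/24

413/24


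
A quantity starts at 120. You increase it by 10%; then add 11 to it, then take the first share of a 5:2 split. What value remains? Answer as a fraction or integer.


Start with 120.
Step 1: Increase by 10%: 120 * 110/100 = 132
Step 2: Add 11: 132+11=143; split 5:2 first = 143*5/7 = 715/7
Final result = 715/7

715/7


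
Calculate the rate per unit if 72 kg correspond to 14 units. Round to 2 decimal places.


Total kg = 72
Number of units = 14
Unit rate = 72 / 14
= 5.14 kg per unit

5.14


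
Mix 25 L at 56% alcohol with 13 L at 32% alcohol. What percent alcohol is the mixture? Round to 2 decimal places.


Solute in mixture 1 = 56% of 25 L = 25*56/100 = 14 L
Solute in mixture 2 = 32% of 13 L = 13*32/100 = 104/25 L
Total solute = 14 + 104/25 = 454/25 L
Total volume = 25 + 13 = 38 L
Final concentration = 454/25/38 * 100 = 47.79%

47.79


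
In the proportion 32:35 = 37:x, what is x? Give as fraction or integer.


Setting up: 32/35 = 37/x
Cross multiply: 32 * x = 35 * 37
32x = 1295
x = 1295/32
x = 1295/32

1295/32


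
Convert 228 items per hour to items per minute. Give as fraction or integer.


Converting from per hour to per minute
Rate = 228 items per hour
Divide by 60: 228/60
= 19/5 items per minute

19/5


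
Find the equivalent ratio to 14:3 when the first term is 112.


Original ratio: 14:3
First term target: 112
Scale factor = 112 / 14 = 8
Multiply second term: 3 * 8 = 24
Equivalent ratio = 112:24

112:24


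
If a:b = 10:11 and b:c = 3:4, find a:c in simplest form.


Given a:b = 10:11 and b:c = 3:4
Make b consistent. Multiply first ratio by 3: a:b = 30:33
Multiply second ratio by 11: b:c = 33:44
Now b = 33 in both, so a:b:c = 30:33:44
Therefore a:c = 30:44
Simplify by GCD: a:c = 15:22

15:22


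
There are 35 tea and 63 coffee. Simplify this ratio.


Find GCD(35, 63)
GCD = 7
Divide both by 7: 35/7 = 5, 63/7 = 9
Simplified ratio = 5:9

5:9


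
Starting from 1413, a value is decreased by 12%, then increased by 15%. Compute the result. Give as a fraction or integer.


Start: 1413
Step 1: decrease by 12% => multiply by 88/100
  1413 * 88/100 = 31086/25
Step 2: increase by 15% => multiply by 115/100
  31086/25 * 115/100 = 357489/250
Final value = 357489/250

357489/250


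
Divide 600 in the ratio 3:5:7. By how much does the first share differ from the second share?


Total parts = 3 + 5 + 7 = 15
Value per part = 600 / 15 = 40
Shares: 3*40=120, 5*40=200, 7*40=280
First share = 120, second share = 200
Difference = |120 - 200| = 80

80


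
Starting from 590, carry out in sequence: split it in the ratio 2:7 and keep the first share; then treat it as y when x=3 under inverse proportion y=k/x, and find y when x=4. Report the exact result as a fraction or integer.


Start with 590.
Step 1: Split 2:7, first share = 590 * 2/9 = 1180/9
Step 2: Inverse prop: k = (1180/9)*3; new y = k/4 = 1180/9*3/4 = 295/3
Final result = 295/3

295/3


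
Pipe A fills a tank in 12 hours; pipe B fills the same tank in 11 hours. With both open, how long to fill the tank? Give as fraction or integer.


Rate of A = 1/12 job per hour
Rate of B = 1/11 job per hour
Combined rate = 1/12 + 1/11
Find common denominator: (11 + 12)/(12*11) = 23/132
Combined rate = 23/132 job per hour
Time together = 1 / (23/132) = 132/23 hours

132/23


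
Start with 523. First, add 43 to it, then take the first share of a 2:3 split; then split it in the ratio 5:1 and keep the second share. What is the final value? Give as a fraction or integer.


Start with 523.
Step 1: Add 43: 523+43=566; split 2:3 first = 566*2/5 = 1132/5
Step 2: Split 5:1, second share = 1132/5 * 1/6 = 566/15
Final result = 566/15

566/15


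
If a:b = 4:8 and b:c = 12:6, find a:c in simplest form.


Given a:b = 4:8 and b:c = 12:6
Make b consistent. Multiply first ratio by 12: a:b = 48:96
Multiply second ratio by 8: b:c = 96:48
Now b = 96 in both, so a:b:c = 48:96:48
Therefore a:c = 48:48
Simplify by GCD: a:c = 1:1

1:1


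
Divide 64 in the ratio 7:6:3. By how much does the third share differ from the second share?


Total parts = 7 + 6 + 3 = 16
Value per part = 64 / 16 = 4
Shares: 7*4=28, 6*4=24, 3*4=12
Third share = 12, second share = 24
Difference = |12 - 24| = 12

12


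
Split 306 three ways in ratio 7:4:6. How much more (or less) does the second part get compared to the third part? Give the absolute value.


Total parts = 7 + 4 + 6 = 17
Value per part = 306 / 17 = 18
Shares: 7*18=126, 4*18=72, 6*18=108
Second share = 72, third share = 108
Difference = |72 - 108| = 36

36


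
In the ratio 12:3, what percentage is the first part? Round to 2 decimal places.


Total parts = 12 + 3 = 15
First part fraction = 12/15
Percentage = (12/15) * 100
= 0.8 * 100
= 80.00%

80.00


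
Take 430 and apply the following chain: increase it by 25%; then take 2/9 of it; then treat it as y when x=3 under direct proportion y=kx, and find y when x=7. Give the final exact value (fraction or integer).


Start with 430.
Step 1: Increase by 25%: 430 * 125/100 = 1075/2
Step 2: Take 2/9: 1075/2 * 2/9 = 1075/9
Step 3: Direct prop: k = (1075/9)/3; new y = k*7 = 1075/9*7/3 = 7525/27
Final result = 7525/27

7525/27


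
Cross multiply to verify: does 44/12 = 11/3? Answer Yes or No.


Cross multiply to check 44/12 = 11/3
Left cross product: 44 * 3 = 132
Right cross product: 12 * 11 = 132
132 = 132
Equal, so proportions match => Yes

Yes


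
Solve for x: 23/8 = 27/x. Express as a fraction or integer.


Setting up: 23/8 = 27/x
Cross multiply: 23 * x = 8 * 27
23x = 216
x = 216/23
x = 216/23

216/23


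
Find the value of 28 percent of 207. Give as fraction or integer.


Compute 28% of 207
Convert percentage: 28% = 28/100
Multiply: 207 * 28/100
= 5796/100
= 1449/25

1449/25


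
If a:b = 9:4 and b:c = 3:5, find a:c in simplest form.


Given a:b = 9:4 and b:c = 3:5
Make b consistent. Multiply first ratio by 3: a:b = 27:12
Multiply second ratio by 4: b:c = 12:20
Now b = 12 in both, so a:b:c = 27:12:20
Therefore a:c = 27:20
Simplify by GCD: a:c = 27:20

27:20


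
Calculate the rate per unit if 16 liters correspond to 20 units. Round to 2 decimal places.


Total liters = 16
Number of units = 20
Unit rate = 16 / 20
= 0.80 liters per unit

0.80


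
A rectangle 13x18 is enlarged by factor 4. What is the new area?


Original dimensions: 13 x 18
Enlargement factor = 4
New width = 13 * 4 = 52
New height = 18 * 4 = 72
New area = 52 * 72 = 3744

3744


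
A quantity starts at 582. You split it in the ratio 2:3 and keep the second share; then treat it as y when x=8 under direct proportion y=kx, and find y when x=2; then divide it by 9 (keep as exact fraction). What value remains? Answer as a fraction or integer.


Start with 582.
Step 1: Split 2:3, second share = 582 * 3/5 = 1746/5
Step 2: Direct prop: k = (1746/5)/8; new y = k*2 = 1746/5*2/8 = 873/10
Step 3: Divide by 9: 873/10 / 9 = 97/10
Final result = 97/10

97/10


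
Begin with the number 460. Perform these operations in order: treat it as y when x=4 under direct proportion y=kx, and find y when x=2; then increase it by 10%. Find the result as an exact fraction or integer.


Start with 460.
Step 1: Direct prop: k = (460)/4; new y = k*2 = 460*2/4 = 230
Step 2: Increase by 10%: 230 * 110/100 = 253
Final result = 253

253


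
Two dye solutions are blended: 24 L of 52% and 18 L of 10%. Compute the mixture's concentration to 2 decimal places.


Solute in mixture 1 = 52% of 24 L = 24*52/100 = 312/25 L
Solute in mixture 2 = 10% of 18 L = 18*10/100 = 9/5 L
Total solute = 312/25 + 9/5 = 357/25 L
Total volume = 24 + 18 = 42 L
Final concentration = 357/25/42 * 100 = 34.00%

34.00


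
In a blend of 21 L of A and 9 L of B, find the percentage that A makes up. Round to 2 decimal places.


Volume of A = 21 L
Volume of B = 9 L
Total volume = 21 + 9 = 30 L
Percentage of A = (21/30) * 100
= 70.00%

70.00


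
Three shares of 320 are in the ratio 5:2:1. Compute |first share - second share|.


Total parts = 5 + 2 + 1 = 8
Value per part = 320 / 8 = 40
Shares: 5*40=200, 2*40=80, 1*40=40
First share = 200, second share = 80
Difference = |200 - 80| = 120

120


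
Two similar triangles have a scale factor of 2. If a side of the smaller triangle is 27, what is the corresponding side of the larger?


Similar triangles have proportional sides
Scale factor = 2
Smaller side = 27
Corresponding larger side = 27 * 2
= 54

54


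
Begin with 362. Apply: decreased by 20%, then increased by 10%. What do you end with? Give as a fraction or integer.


Start: 362
Step 1: decrease by 20% => multiply by 80/100
  362 * 80/100 = 1448/5
Step 2: increase by 10% => multiply by 110/100
  1448/5 * 110/100 = 7964/25
Final value = 7964/25

7964/25


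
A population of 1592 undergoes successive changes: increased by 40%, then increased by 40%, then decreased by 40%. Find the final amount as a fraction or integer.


Start: 1592
Step 1: increase by 40% => multiply by 140/100
  1592 * 140/100 = 11144/5
Step 2: increase by 40% => multiply by 140/100
  11144/5 * 140/100 = 78008/25
Step 3: decrease by 40% => multiply by 60/100
  78008/25 * 60/100 = 234024/125
Final value = 234024/125

234024/125


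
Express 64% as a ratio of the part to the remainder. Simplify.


Part = 64%, Remainder = 36%
Ratio = 64:36
GCD(64, 36) = 4
Simplify: 16:9 = 16:9

16:9


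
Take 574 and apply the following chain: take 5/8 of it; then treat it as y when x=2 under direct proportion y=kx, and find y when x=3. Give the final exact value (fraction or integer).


Start with 574.
Step 1: Take 5/8: 574 * 5/8 = 1435/4
Step 2: Direct prop: k = (1435/4)/2; new y = k*3 = 1435/4*3/2 = 4305/8
Final result = 4305/8

4305/8


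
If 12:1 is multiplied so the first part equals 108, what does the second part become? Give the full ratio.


Original ratio: 12:1
First term target: 108
Scale factor = 108 / 12 = 9
Multiply second term: 1 * 9 = 9
Equivalent ratio = 108:9

108:9


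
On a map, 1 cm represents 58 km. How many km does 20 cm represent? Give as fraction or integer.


Map scale: 1 cm = 58 km
Measured distance on map = 20 cm
Set up proportion: 20 * 58 / 1
= 1160 / 1
= 1160 km

1160


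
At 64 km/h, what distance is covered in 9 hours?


Using distance = speed * time
Speed = 64 km/h
Time = 9 hours
Distance = 64 * 9
= 576 km

576


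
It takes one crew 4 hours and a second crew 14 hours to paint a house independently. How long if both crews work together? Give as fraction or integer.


Rate of A = 1/4 job per hour
Rate of B = 1/14 job per hour
Combined rate = 1/4 + 1/14
Find common denominator: (14 + 4)/(4*14) = 18/56
Combined rate = 9/28 job per hour
Time together = 1 / (9/28) = 28/9 hours

28/9


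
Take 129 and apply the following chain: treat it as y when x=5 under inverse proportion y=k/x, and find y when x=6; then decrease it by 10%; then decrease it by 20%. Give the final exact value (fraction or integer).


Start with 129.
Step 1: Inverse prop: k = (129)*5; new y = k/6 = 129*5/6 = 215/2
Step 2: Decrease by 10%: 215/2 * 90/100 = 387/4
Step 3: Decrease by 20%: 387/4 * 80/100 = 387/5
Final result = 387/5

387/5


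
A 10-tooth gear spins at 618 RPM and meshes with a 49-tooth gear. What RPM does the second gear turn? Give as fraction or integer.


Gear ratio: teeth_A * RPM_A = teeth_B * RPM_B
10 * 618 = 49 * RPM_B
6180 = 49 * RPM_B
RPM_B = 6180 / 49
RPM_B = 6180/49

6180/49


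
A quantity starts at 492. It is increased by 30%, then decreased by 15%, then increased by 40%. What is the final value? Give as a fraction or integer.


Start: 492
Step 1: increase by 30% => multiply by 130/100
  492 * 130/100 = 3198/5
Step 2: decrease by 15% => multiply by 85/100
  3198/5 * 85/100 = 27183/50
Step 3: increase by 40% => multiply by 140/100
  27183/50 * 140/100 = 190281/250
Final value = 190281/250

190281/250


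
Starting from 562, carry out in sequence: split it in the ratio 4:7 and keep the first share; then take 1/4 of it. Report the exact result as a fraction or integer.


Start with 562.
Step 1: Split 4:7, first share = 562 * 4/11 = 2248/11
Step 2: Take 1/4: 2248/11 * 1/4 = 562/11
Final result = 562/11

562/11


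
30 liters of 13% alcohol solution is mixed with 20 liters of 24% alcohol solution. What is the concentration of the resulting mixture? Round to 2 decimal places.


Solute in mixture 1 = 13% of 30 L = 30*13/100 = 39/10 L
Solute in mixture 2 = 24% of 20 L = 20*24/100 = 24/5 L
Total solute = 39/10 + 24/5 = 87/10 L
Total volume = 30 + 20 = 50 L
Final concentration = 87/10/50 * 100 = 17.40%

17.40


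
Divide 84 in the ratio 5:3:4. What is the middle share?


Ratio = 5:3:4
Total parts = 5 + 3 + 4 = 12
Value per part = 84 / 12 = 7
First share = 5 * 7 = 35
Middle share = 3 * 7 = 21
Third share = 4 * 7 = 28

21


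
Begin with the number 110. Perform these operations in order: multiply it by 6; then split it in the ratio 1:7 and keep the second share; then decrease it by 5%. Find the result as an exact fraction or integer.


Start with 110.
Step 1: Multiply by 6: 110 * 6 = 660
Step 2: Split 1:7, second share = 660 * 7/8 = 1155/2
Step 3: Decrease by 5%: 1155/2 * 95/100 = 4389/8
Final result = 4389/8

4389/8


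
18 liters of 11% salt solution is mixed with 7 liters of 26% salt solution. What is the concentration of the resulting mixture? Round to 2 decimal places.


Solute in mixture 1 = 11% of 18 L = 18*11/100 = 99/50 L
Solute in mixture 2 = 26% of 7 L = 7*26/100 = 91/50 L
Total solute = 99/50 + 91/50 = 19/5 L
Total volume = 18 + 7 = 25 L
Final concentration = 19/5/25 * 100 = 15.20%

15.20


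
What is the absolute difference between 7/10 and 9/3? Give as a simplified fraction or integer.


Simplify: 7/10 = 7/10 and 9/3 = 3
Find common denominator: LCD = 10
Convert: 7/10 and 30/10
Difference = |7 - 30|/10 = 23/10
Simplified = 23/10

23/10


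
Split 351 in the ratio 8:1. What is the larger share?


Total parts = 8 + 1 = 9
Value per part = 351 / 9 = 39
First share = 8 * 39 = 312
Second share = 1 * 39 = 39
Larger share = 312

312


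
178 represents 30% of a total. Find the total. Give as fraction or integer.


Given: 178 is 30% of the whole
Set up: 178 = 30/100 * whole
whole = 178 * 100 / 30
whole = 17800 / 30
whole = 1780/3

1780/3


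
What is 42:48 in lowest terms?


Find GCD(42, 48)
GCD = 6
Divide both by 6: 42/6 = 7, 48/6 = 8
Simplified ratio = 7:8

7:8


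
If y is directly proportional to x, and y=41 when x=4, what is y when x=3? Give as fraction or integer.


Direct proportion: y = kx
Find k: k = 41/4 = 41/4
Compute y at x=3: y = 41/4 * 3
y = 123/4

123/4


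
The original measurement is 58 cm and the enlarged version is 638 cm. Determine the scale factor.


Original length = 58 cm
Scaled length = 638 cm
Scale factor = 638 / 58
= 11

11


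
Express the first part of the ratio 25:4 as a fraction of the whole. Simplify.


Total parts = 25 + 4 = 29
First part fraction = 25/29
Simplify: 25/29 = 25/29

25/29


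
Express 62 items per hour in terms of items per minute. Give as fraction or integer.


Converting from per hour to per minute
Rate = 62 items per hour
Divide by 60: 62/60
= 31/30 items per minute

31/30


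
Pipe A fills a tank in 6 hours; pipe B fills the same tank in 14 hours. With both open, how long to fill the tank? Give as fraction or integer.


Rate of A = 1/6 job per hour
Rate of B = 1/14 job per hour
Combined rate = 1/6 + 1/14
Find common denominator: (14 + 6)/(6*14) = 20/84
Combined rate = 5/21 job per hour
Time together = 1 / (5/21) = 21/5 hours

21/5


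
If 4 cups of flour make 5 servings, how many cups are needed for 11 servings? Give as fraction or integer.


Original: 4 cups for 5 servings
Target servings = 11
Scaling factor = 11/5
New amount = 4 * 11/5
= 44/5
= 44/5 cups

44/5


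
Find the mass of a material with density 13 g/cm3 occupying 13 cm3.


Using mass = density * volume
Density = 13 g/cm3
Volume = 13 cm3
Mass = 13 * 13
= 169 g

169


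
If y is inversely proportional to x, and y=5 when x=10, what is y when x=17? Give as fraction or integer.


Inverse proportion: y = k/x
Find k: k = 10 * 5 = 50
Compute y at x=17: y = 50/17
y = 50/17

50/17


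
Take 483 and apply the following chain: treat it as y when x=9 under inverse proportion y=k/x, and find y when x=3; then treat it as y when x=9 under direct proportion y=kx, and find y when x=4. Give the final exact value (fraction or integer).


Start with 483.
Step 1: Inverse prop: k = (483)*9; new y = k/3 = 483*9/3 = 1449
Step 2: Direct prop: k = (1449)/9; new y = k*4 = 1449*4/9 = 644
Final result = 644

644


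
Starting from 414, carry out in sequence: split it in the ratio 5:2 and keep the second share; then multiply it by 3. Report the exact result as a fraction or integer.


Start with 414.
Step 1: Split 5:2, second share = 414 * 2/7 = 828/7
Step 2: Multiply by 3: 828/7 * 3 = 2484/7
Final result = 2484/7

2484/7


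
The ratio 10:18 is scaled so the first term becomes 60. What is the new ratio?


Original ratio: 10:18
First term target: 60
Scale factor = 60 / 10 = 6
Multiply second term: 18 * 6 = 108
Equivalent ratio = 60:108

60:108


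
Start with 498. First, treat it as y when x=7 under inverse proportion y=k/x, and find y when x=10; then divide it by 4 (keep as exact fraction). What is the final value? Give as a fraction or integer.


Start with 498.
Step 1: Inverse prop: k = (498)*7; new y = k/10 = 498*7/10 = 1743/5
Step 2: Divide by 4: 1743/5 / 4 = 1743/20
Final result = 1743/20

1743/20
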